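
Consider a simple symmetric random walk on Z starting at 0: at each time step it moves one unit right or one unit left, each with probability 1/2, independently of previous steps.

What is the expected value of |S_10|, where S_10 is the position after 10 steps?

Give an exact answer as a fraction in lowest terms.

S_10 takes values m ≡ 0 (mod 2) with |m| ≤ 10; P(S_10=m) = C(10,(10+m)/2)/2^10.
Total paths: 2^10 = 1024
Distribution: P(S=-10)=1/1024, P(S=-8)=10/1024, P(S=-6)=45/1024, P(S=-4)=120/1024, P(S=-2)=210/1024, P(S=0)=252/1024, P(S=2)=210/1024, P(S=4)=120/1024, P(S=6)=45/1024, P(S=8)=10/1024, P(S=10)=1/1024
E[|S_10|] = Σ_m |m|·P(S_10=m) = 2520/1024 = 315/128

Answer: 315/128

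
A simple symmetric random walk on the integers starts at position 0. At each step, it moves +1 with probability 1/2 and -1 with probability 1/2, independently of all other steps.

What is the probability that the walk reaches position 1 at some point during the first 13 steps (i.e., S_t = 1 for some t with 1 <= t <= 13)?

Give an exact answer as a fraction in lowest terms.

Answer: 1619/2048

Derivation:
Count via complement. Let g(t,s) = #length-t paths at position s with S_1..S_t all ≠ 1.
g(t,s) = g(t-1,s-1) + g(t-1,s+1) for s ≠ 1; g(t,1) = 0.
t=0: g(0,0)=1
t=1: g(1,-1)=1
t=2: g(2,-2)=1 g(2,0)=1
t=3: g(3,-3)=1 g(3,-1)=2
t=4: g(4,-4)=1 g(4,-2)=3 g(4,0)=2
t=5: g(5,-5)=1 g(5,-3)=4 g(5,-1)=5
t=6: g(6,-6)=1 g(6,-4)=5 g(6,-2)=9 g(6,0)=5
t=7: g(7,-7)=1 g(7,-5)=6 g(7,-3)=14 g(7,-1)=14
t=8: g(8,-8)=1 g(8,-6)=7 g(8,-4)=20 g(8,-2)=28 g(8,0)=14
t=9: g(9,-9)=1 g(9,-7)=8 g(9,-5)=27 g(9,-3)=48 g(9,-1)=42
t=10: g(10,-10)=1 g(10,-8)=9 g(10,-6)=35 g(10,-4)=75 g(10,-2)=90 g(10,0)=42
t=11: g(11,-11)=1 g(11,-9)=10 g(11,-7)=44 g(11,-5)=110 g(11,-3)=165 g(11,-1)=132
t=12: g(12,-12)=1 g(12,-10)=11 g(12,-8)=54 g(12,-6)=154 g(12,-4)=275 g(12,-2)=297 g(12,0)=132
t=13: g(13,-13)=1 g(13,-11)=12 g(13,-9)=65 g(13,-7)=208 g(13,-5)=429 g(13,-3)=572 g(13,-1)=429
Paths never hitting 1: Σ_s g(13,s) = 1716
Paths hitting 1: 2^13 - 1716 = 6476
P = 6476/8192 = 1619/2048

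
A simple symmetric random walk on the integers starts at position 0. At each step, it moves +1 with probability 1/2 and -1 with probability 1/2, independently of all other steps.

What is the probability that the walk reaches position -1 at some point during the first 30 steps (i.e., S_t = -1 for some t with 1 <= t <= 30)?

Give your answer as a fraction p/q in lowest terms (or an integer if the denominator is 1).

Count via complement. Let g(t,s) = #length-t paths at position s with S_1..S_t all ≠ -1.
g(t,s) = g(t-1,s-1) + g(t-1,s+1) for s ≠ -1; g(t,-1) = 0.
t=0: g(0,0)=1
t=1: g(1,1)=1
t=2: g(2,0)=1 g(2,2)=1
t=3: g(3,1)=2 g(3,3)=1
t=4: g(4,0)=2 g(4,2)=3 g(4,4)=1
t=5: g(5,1)=5 g(5,3)=4 g(5,5)=1
t=6: g(6,0)=5 g(6,2)=9 g(6,4)=5 g(6,6)=1
t=7: g(7,1)=14 g(7,3)=14 g(7,5)=6 g(7,7)=1
t=8: g(8,0)=14 g(8,2)=28 g(8,4)=20 g(8,6)=7 g(8,8)=1
t=9: g(9,1)=42 g(9,3)=48 g(9,5)=27 g(9,7)=8 g(9,9)=1
t=10: g(10,0)=42 g(10,2)=90 g(10,4)=75 g(10,6)=35 g(10,8)=9 g(10,10)=1
t=11: g(11,1)=132 g(11,3)=165 g(11,5)=110 g(11,7)=44 g(11,9)=10 g(11,11)=1
t=12: g(12,0)=132 g(12,2)=297 g(12,4)=275 g(12,6)=154 g(12,8)=54 g(12,10)=11 g(12,12)=1
t=13: g(13,1)=429 g(13,3)=572 g(13,5)=429 g(13,7)=208 g(13,9)=65 g(13,11)=12 g(13,13)=1
t=14: g(14,0)=429 g(14,2)=1001 g(14,4)=1001 g(14,6)=637 g(14,8)=273 g(14,10)=77 g(14,12)=13 g(14,14)=1
t=15: g(15,1)=1430 g(15,3)=2002 g(15,5)=1638 g(15,7)=910 g(15,9)=350 g(15,11)=90 g(15,13)=14 g(15,15)=1
t=16: g(16,0)=1430 g(16,2)=3432 g(16,4)=3640 g(16,6)=2548 g(16,8)=1260 g(16,10)=440 g(16,12)=104 g(16,14)=15 g(16,16)=1
t=17: g(17,1)=4862 g(17,3)=7072 g(17,5)=6188 g(17,7)=3808 g(17,9)=1700 g(17,11)=544 g(17,13)=119 g(17,15)=16 g(17,17)=1
t=18: g(18,0)=4862 g(18,2)=11934 g(18,4)=13260 g(18,6)=9996 g(18,8)=5508 g(18,10)=2244 g(18,12)=663 g(18,14)=135 g(18,16)=17 g(18,18)=1
t=19: g(19,1)=16796 g(19,3)=25194 g(19,5)=23256 g(19,7)=15504 g(19,9)=7752 g(19,11)=2907 g(19,13)=798 g(19,15)=152 g(19,17)=18 g(19,19)=1
t=20: g(20,0)=16796 g(20,2)=41990 g(20,4)=48450 g(20,6)=38760 g(20,8)=23256 g(20,10)=10659 g(20,12)=3705 g(20,14)=950 g(20,16)=170 g(20,18)=19 g(20,20)=1
t=21: g(21,1)=58786 g(21,3)=90440 g(21,5)=87210 g(21,7)=62016 g(21,9)=33915 g(21,11)=14364 g(21,13)=4655 g(21,15)=1120 g(21,17)=189 g(21,19)=20 g(21,21)=1
t=22: g(22,0)=58786 g(22,2)=149226 g(22,4)=177650 g(22,6)=149226 g(22,8)=95931 g(22,10)=48279 g(22,12)=19019 g(22,14)=5775 g(22,16)=1309 g(22,18)=209 g(22,20)=21 g(22,22)=1
t=23: g(23,1)=208012 g(23,3)=326876 g(23,5)=326876 g(23,7)=245157 g(23,9)=144210 g(23,11)=67298 g(23,13)=24794 g(23,15)=7084 g(23,17)=1518 g(23,19)=230 g(23,21)=22 g(23,23)=1
t=24: g(24,0)=208012 g(24,2)=534888 g(24,4)=653752 g(24,6)=572033 g(24,8)=389367 g(24,10)=211508 g(24,12)=92092 g(24,14)=31878 g(24,16)=8602 g(24,18)=1748 g(24,20)=252 g(24,22)=23 g(24,24)=1
t=25: g(25,1)=742900 g(25,3)=1188640 g(25,5)=1225785 g(25,7)=961400 g(25,9)=600875 g(25,11)=303600 g(25,13)=123970 g(25,15)=40480 g(25,17)=10350 g(25,19)=2000 g(25,21)=275 g(25,23)=24 g(25,25)=1
t=26: g(26,0)=742900 g(26,2)=1931540 g(26,4)=2414425 g(26,6)=2187185 g(26,8)=1562275 g(26,10)=904475 g(26,12)=427570 g(26,14)=164450 g(26,16)=50830 g(26,18)=12350 g(26,20)=2275 g(26,22)=299 g(26,24)=25 g(26,26)=1
t=27: g(27,1)=2674440 g(27,3)=4345965 g(27,5)=4601610 g(27,7)=3749460 g(27,9)=2466750 g(27,11)=1332045 g(27,13)=592020 g(27,15)=215280 g(27,17)=63180 g(27,19)=14625 g(27,21)=2574 g(27,23)=324 g(27,25)=26 g(27,27)=1
t=28: g(28,0)=2674440 g(28,2)=7020405 g(28,4)=8947575 g(28,6)=8351070 g(28,8)=6216210 g(28,10)=3798795 g(28,12)=1924065 g(28,14)=807300 g(28,16)=278460 g(28,18)=77805 g(28,20)=17199 g(28,22)=2898 g(28,24)=350 g(28,26)=27 g(28,28)=1
t=29: g(29,1)=9694845 g(29,3)=15967980 g(29,5)=17298645 g(29,7)=14567280 g(29,9)=10015005 g(29,11)=5722860 g(29,13)=2731365 g(29,15)=1085760 g(29,17)=356265 g(29,19)=95004 g(29,21)=20097 g(29,23)=3248 g(29,25)=377 g(29,27)=28 g(29,29)=1
t=30: g(30,0)=9694845 g(30,2)=25662825 g(30,4)=33266625 g(30,6)=31865925 g(30,8)=24582285 g(30,10)=15737865 g(30,12)=8454225 g(30,14)=3817125 g(30,16)=1442025 g(30,18)=451269 g(30,20)=115101 g(30,22)=23345 g(30,24)=3625 g(30,26)=405 g(30,28)=29 g(30,30)=1
Paths never hitting -1: Σ_s g(30,s) = 155117520
Paths hitting -1: 2^30 - 155117520 = 918624304
P = 918624304/1073741824 = 57414019/67108864

Answer: 57414019/67108864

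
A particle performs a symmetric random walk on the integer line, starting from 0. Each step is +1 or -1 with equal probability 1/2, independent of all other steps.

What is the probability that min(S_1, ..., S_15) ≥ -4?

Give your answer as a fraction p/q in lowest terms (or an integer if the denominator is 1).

Answer: 25883/32768

Derivation:
Let f(t,s) = #length-t paths at position s with S_1..S_t all ≥ -4.
f(t,s) = f(t-1,s-1) + f(t-1,s+1) for s ≥ -4; f(t,s) = 0 for s < -4.
t=0: f(0,0)=1
t=1: f(1,-1)=1 f(1,1)=1
t=2: f(2,-2)=1 f(2,0)=2 f(2,2)=1
t=3: f(3,-3)=1 f(3,-1)=3 f(3,1)=3 f(3,3)=1
t=4: f(4,-4)=1 f(4,-2)=4 f(4,0)=6 f(4,2)=4 f(4,4)=1
t=5: f(5,-3)=5 f(5,-1)=10 f(5,1)=10 f(5,3)=5 f(5,5)=1
t=6: f(6,-4)=5 f(6,-2)=15 f(6,0)=20 f(6,2)=15 f(6,4)=6 f(6,6)=1
t=7: f(7,-3)=20 f(7,-1)=35 f(7,1)=35 f(7,3)=21 f(7,5)=7 f(7,7)=1
t=8: f(8,-4)=20 f(8,-2)=55 f(8,0)=70 f(8,2)=56 f(8,4)=28 f(8,6)=8 f(8,8)=1
t=9: f(9,-3)=75 f(9,-1)=125 f(9,1)=126 f(9,3)=84 f(9,5)=36 f(9,7)=9 f(9,9)=1
t=10: f(10,-4)=75 f(10,-2)=200 f(10,0)=251 f(10,2)=210 f(10,4)=120 f(10,6)=45 f(10,8)=10 f(10,10)=1
t=11: f(11,-3)=275 f(11,-1)=451 f(11,1)=461 f(11,3)=330 f(11,5)=165 f(11,7)=55 f(11,9)=11 f(11,11)=1
t=12: f(12,-4)=275 f(12,-2)=726 f(12,0)=912 f(12,2)=791 f(12,4)=495 f(12,6)=220 f(12,8)=66 f(12,10)=12 f(12,12)=1
t=13: f(13,-3)=1001 f(13,-1)=1638 f(13,1)=1703 f(13,3)=1286 f(13,5)=715 f(13,7)=286 f(13,9)=78 f(13,11)=13 f(13,13)=1
t=14: f(14,-4)=1001 f(14,-2)=2639 f(14,0)=3341 f(14,2)=2989 f(14,4)=2001 f(14,6)=1001 f(14,8)=364 f(14,10)=91 f(14,12)=14 f(14,14)=1
t=15: f(15,-3)=3640 f(15,-1)=5980 f(15,1)=6330 f(15,3)=4990 f(15,5)=3002 f(15,7)=1365 f(15,9)=455 f(15,11)=105 f(15,13)=15 f(15,15)=1
Σ_s f(15,s) = 25883
P = 25883/32768 = 25883/32768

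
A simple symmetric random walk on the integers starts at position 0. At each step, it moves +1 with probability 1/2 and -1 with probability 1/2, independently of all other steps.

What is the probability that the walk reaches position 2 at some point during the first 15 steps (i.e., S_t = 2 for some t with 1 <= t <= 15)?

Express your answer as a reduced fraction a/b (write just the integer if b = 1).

Answer: 9949/16384

Derivation:
Count via complement. Let g(t,s) = #length-t paths at position s with S_1..S_t all ≠ 2.
g(t,s) = g(t-1,s-1) + g(t-1,s+1) for s ≠ 2; g(t,2) = 0.
t=0: g(0,0)=1
t=1: g(1,-1)=1 g(1,1)=1
t=2: g(2,-2)=1 g(2,0)=2
t=3: g(3,-3)=1 g(3,-1)=3 g(3,1)=2
t=4: g(4,-4)=1 g(4,-2)=4 g(4,0)=5
t=5: g(5,-5)=1 g(5,-3)=5 g(5,-1)=9 g(5,1)=5
t=6: g(6,-6)=1 g(6,-4)=6 g(6,-2)=14 g(6,0)=14
t=7: g(7,-7)=1 g(7,-5)=7 g(7,-3)=20 g(7,-1)=28 g(7,1)=14
t=8: g(8,-8)=1 g(8,-6)=8 g(8,-4)=27 g(8,-2)=48 g(8,0)=42
t=9: g(9,-9)=1 g(9,-7)=9 g(9,-5)=35 g(9,-3)=75 g(9,-1)=90 g(9,1)=42
t=10: g(10,-10)=1 g(10,-8)=10 g(10,-6)=44 g(10,-4)=110 g(10,-2)=165 g(10,0)=132
t=11: g(11,-11)=1 g(11,-9)=11 g(11,-7)=54 g(11,-5)=154 g(11,-3)=275 g(11,-1)=297 g(11,1)=132
t=12: g(12,-12)=1 g(12,-10)=12 g(12,-8)=65 g(12,-6)=208 g(12,-4)=429 g(12,-2)=572 g(12,0)=429
t=13: g(13,-13)=1 g(13,-11)=13 g(13,-9)=77 g(13,-7)=273 g(13,-5)=637 g(13,-3)=1001 g(13,-1)=1001 g(13,1)=429
t=14: g(14,-14)=1 g(14,-12)=14 g(14,-10)=90 g(14,-8)=350 g(14,-6)=910 g(14,-4)=1638 g(14,-2)=2002 g(14,0)=1430
t=15: g(15,-15)=1 g(15,-13)=15 g(15,-11)=104 g(15,-9)=440 g(15,-7)=1260 g(15,-5)=2548 g(15,-3)=3640 g(15,-1)=3432 g(15,1)=1430
Paths never hitting 2: Σ_s g(15,s) = 12870
Paths hitting 2: 2^15 - 12870 = 19898
P = 19898/32768 = 9949/16384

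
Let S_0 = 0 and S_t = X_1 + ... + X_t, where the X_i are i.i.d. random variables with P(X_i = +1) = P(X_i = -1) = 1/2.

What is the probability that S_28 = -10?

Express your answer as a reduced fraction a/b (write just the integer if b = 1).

To reach position -10 after 28 steps: need 9 steps of +1 and 19 of -1.
Favorable paths: C(28,9) = 6906900
Total paths: 2^28 = 268435456
P = 6906900/268435456 = 1726725/67108864

Answer: 1726725/67108864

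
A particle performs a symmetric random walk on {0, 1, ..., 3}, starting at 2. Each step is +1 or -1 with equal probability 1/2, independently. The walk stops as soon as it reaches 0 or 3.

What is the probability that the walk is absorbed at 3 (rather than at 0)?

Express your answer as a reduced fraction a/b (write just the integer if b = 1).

Symmetric walk (p = 1/2): the harmonic-function argument gives P(hit 3 before 0 | start at 2) = a/N.
P = 2/3 = 2/3

Answer: 2/3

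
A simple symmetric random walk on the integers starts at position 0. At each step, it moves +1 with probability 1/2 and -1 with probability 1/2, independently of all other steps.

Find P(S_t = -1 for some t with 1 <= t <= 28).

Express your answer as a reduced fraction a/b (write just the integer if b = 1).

Count via complement. Let g(t,s) = #length-t paths at position s with S_1..S_t all ≠ -1.
g(t,s) = g(t-1,s-1) + g(t-1,s+1) for s ≠ -1; g(t,-1) = 0.
t=0: g(0,0)=1
t=1: g(1,1)=1
t=2: g(2,0)=1 g(2,2)=1
t=3: g(3,1)=2 g(3,3)=1
t=4: g(4,0)=2 g(4,2)=3 g(4,4)=1
t=5: g(5,1)=5 g(5,3)=4 g(5,5)=1
t=6: g(6,0)=5 g(6,2)=9 g(6,4)=5 g(6,6)=1
t=7: g(7,1)=14 g(7,3)=14 g(7,5)=6 g(7,7)=1
t=8: g(8,0)=14 g(8,2)=28 g(8,4)=20 g(8,6)=7 g(8,8)=1
t=9: g(9,1)=42 g(9,3)=48 g(9,5)=27 g(9,7)=8 g(9,9)=1
t=10: g(10,0)=42 g(10,2)=90 g(10,4)=75 g(10,6)=35 g(10,8)=9 g(10,10)=1
t=11: g(11,1)=132 g(11,3)=165 g(11,5)=110 g(11,7)=44 g(11,9)=10 g(11,11)=1
t=12: g(12,0)=132 g(12,2)=297 g(12,4)=275 g(12,6)=154 g(12,8)=54 g(12,10)=11 g(12,12)=1
t=13: g(13,1)=429 g(13,3)=572 g(13,5)=429 g(13,7)=208 g(13,9)=65 g(13,11)=12 g(13,13)=1
t=14: g(14,0)=429 g(14,2)=1001 g(14,4)=1001 g(14,6)=637 g(14,8)=273 g(14,10)=77 g(14,12)=13 g(14,14)=1
t=15: g(15,1)=1430 g(15,3)=2002 g(15,5)=1638 g(15,7)=910 g(15,9)=350 g(15,11)=90 g(15,13)=14 g(15,15)=1
t=16: g(16,0)=1430 g(16,2)=3432 g(16,4)=3640 g(16,6)=2548 g(16,8)=1260 g(16,10)=440 g(16,12)=104 g(16,14)=15 g(16,16)=1
t=17: g(17,1)=4862 g(17,3)=7072 g(17,5)=6188 g(17,7)=3808 g(17,9)=1700 g(17,11)=544 g(17,13)=119 g(17,15)=16 g(17,17)=1
t=18: g(18,0)=4862 g(18,2)=11934 g(18,4)=13260 g(18,6)=9996 g(18,8)=5508 g(18,10)=2244 g(18,12)=663 g(18,14)=135 g(18,16)=17 g(18,18)=1
t=19: g(19,1)=16796 g(19,3)=25194 g(19,5)=23256 g(19,7)=15504 g(19,9)=7752 g(19,11)=2907 g(19,13)=798 g(19,15)=152 g(19,17)=18 g(19,19)=1
t=20: g(20,0)=16796 g(20,2)=41990 g(20,4)=48450 g(20,6)=38760 g(20,8)=23256 g(20,10)=10659 g(20,12)=3705 g(20,14)=950 g(20,16)=170 g(20,18)=19 g(20,20)=1
t=21: g(21,1)=58786 g(21,3)=90440 g(21,5)=87210 g(21,7)=62016 g(21,9)=33915 g(21,11)=14364 g(21,13)=4655 g(21,15)=1120 g(21,17)=189 g(21,19)=20 g(21,21)=1
t=22: g(22,0)=58786 g(22,2)=149226 g(22,4)=177650 g(22,6)=149226 g(22,8)=95931 g(22,10)=48279 g(22,12)=19019 g(22,14)=5775 g(22,16)=1309 g(22,18)=209 g(22,20)=21 g(22,22)=1
t=23: g(23,1)=208012 g(23,3)=326876 g(23,5)=326876 g(23,7)=245157 g(23,9)=144210 g(23,11)=67298 g(23,13)=24794 g(23,15)=7084 g(23,17)=1518 g(23,19)=230 g(23,21)=22 g(23,23)=1
t=24: g(24,0)=208012 g(24,2)=534888 g(24,4)=653752 g(24,6)=572033 g(24,8)=389367 g(24,10)=211508 g(24,12)=92092 g(24,14)=31878 g(24,16)=8602 g(24,18)=1748 g(24,20)=252 g(24,22)=23 g(24,24)=1
t=25: g(25,1)=742900 g(25,3)=1188640 g(25,5)=1225785 g(25,7)=961400 g(25,9)=600875 g(25,11)=303600 g(25,13)=123970 g(25,15)=40480 g(25,17)=10350 g(25,19)=2000 g(25,21)=275 g(25,23)=24 g(25,25)=1
t=26: g(26,0)=742900 g(26,2)=1931540 g(26,4)=2414425 g(26,6)=2187185 g(26,8)=1562275 g(26,10)=904475 g(26,12)=427570 g(26,14)=164450 g(26,16)=50830 g(26,18)=12350 g(26,20)=2275 g(26,22)=299 g(26,24)=25 g(26,26)=1
t=27: g(27,1)=2674440 g(27,3)=4345965 g(27,5)=4601610 g(27,7)=3749460 g(27,9)=2466750 g(27,11)=1332045 g(27,13)=592020 g(27,15)=215280 g(27,17)=63180 g(27,19)=14625 g(27,21)=2574 g(27,23)=324 g(27,25)=26 g(27,27)=1
t=28: g(28,0)=2674440 g(28,2)=7020405 g(28,4)=8947575 g(28,6)=8351070 g(28,8)=6216210 g(28,10)=3798795 g(28,12)=1924065 g(28,14)=807300 g(28,16)=278460 g(28,18)=77805 g(28,20)=17199 g(28,22)=2898 g(28,24)=350 g(28,26)=27 g(28,28)=1
Paths never hitting -1: Σ_s g(28,s) = 40116600
Paths hitting -1: 2^28 - 40116600 = 228318856
P = 228318856/268435456 = 28539857/33554432

Answer: 28539857/33554432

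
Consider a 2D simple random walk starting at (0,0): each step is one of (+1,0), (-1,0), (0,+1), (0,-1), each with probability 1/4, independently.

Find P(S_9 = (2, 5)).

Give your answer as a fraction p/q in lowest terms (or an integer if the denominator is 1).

Answer: 189/65536

Derivation:
Let h be the number of horizontal steps (so 9-h are vertical). To end at (2,5) need (h+2)/2 right-steps and ((9-h)+5)/2 up-steps.
Sum over h with 2 ≤ h ≤ 4, h ≡ 0 (mod 2), 9-h ≡ 1 (mod 2):
h=2: C(9,2)·C(2,2)·C(7,6) = 36·1·7 = 252
h=4: C(9,4)·C(4,3)·C(5,5) = 126·4·1 = 504
Total favorable: 756
Total paths: 4^9 = 262144
P = 756/262144 = 189/65536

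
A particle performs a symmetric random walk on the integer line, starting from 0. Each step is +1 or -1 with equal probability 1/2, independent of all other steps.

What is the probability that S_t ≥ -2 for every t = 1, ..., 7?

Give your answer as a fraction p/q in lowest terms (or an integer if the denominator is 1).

Let f(t,s) = #length-t paths at position s with S_1..S_t all ≥ -2.
f(t,s) = f(t-1,s-1) + f(t-1,s+1) for s ≥ -2; f(t,s) = 0 for s < -2.
t=0: f(0,0)=1
t=1: f(1,-1)=1 f(1,1)=1
t=2: f(2,-2)=1 f(2,0)=2 f(2,2)=1
t=3: f(3,-1)=3 f(3,1)=3 f(3,3)=1
t=4: f(4,-2)=3 f(4,0)=6 f(4,2)=4 f(4,4)=1
t=5: f(5,-1)=9 f(5,1)=10 f(5,3)=5 f(5,5)=1
t=6: f(6,-2)=9 f(6,0)=19 f(6,2)=15 f(6,4)=6 f(6,6)=1
t=7: f(7,-1)=28 f(7,1)=34 f(7,3)=21 f(7,5)=7 f(7,7)=1
Σ_s f(7,s) = 91
P = 91/128 = 91/128

Answer: 91/128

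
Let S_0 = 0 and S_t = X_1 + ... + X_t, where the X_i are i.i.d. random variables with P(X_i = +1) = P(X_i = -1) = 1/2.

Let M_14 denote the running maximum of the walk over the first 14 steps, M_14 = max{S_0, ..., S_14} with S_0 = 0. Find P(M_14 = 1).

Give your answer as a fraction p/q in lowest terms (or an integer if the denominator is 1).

Answer: 3003/16384

Derivation:
Let M_14 = max(S_0,...,S_14). Use the reflection principle: for j ≥ 1, #{paths with M_14 ≥ j} = #{S_14 ≥ j} + #{S_14 ≥ j+1}.
By reflection, #{M_14 ≥ 1} = #{S_14 ≥ 1} + #{S_14 ≥ 2} = 6476 + 6476 = 12952.
#{M_14 ≥ 2} = #{S_14 ≥ 2} + #{S_14 ≥ 3} = 6476 + 3473 = 9949.
#{M_14 = 1} = 12952 - 9949 = 3003.
P(M_14 = 1) = 3003/16384 = 3003/16384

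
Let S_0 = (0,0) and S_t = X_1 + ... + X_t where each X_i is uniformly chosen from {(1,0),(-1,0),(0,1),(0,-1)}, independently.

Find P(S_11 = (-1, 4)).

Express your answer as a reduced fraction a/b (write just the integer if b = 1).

Answer: 27225/2097152

Derivation:
Let h be the number of horizontal steps (so 11-h are vertical). To end at (-1,4) need (h-1)/2 right-steps and ((11-h)+4)/2 up-steps.
Sum over h with 1 ≤ h ≤ 7, h ≡ 1 (mod 2), 11-h ≡ 0 (mod 2):
h=1: C(11,1)·C(1,0)·C(10,7) = 11·1·120 = 1320
h=3: C(11,3)·C(3,1)·C(8,6) = 165·3·28 = 13860
h=5: C(11,5)·C(5,2)·C(6,5) = 462·10·6 = 27720
h=7: C(11,7)·C(7,3)·C(4,4) = 330·35·1 = 11550
Total favorable: 54450
Total paths: 4^11 = 4194304
P = 54450/4194304 = 27225/2097152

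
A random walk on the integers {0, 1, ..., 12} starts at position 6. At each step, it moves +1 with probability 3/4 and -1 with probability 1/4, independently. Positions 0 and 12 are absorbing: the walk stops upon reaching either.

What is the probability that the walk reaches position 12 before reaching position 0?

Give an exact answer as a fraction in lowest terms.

Biased walk: p = 3/4, q = 1/4, r = q/p = 1/3
Gambler's ruin: P(hit 12 before 0 | start at 6) = (1 - r^a)/(1 - r^N)
r^6 = 1/729; r^12 = 1/531441
P = (1 - 1/729) / (1 - 1/531441) = 728/729 / 531440/531441 = 729/730

Answer: 729/730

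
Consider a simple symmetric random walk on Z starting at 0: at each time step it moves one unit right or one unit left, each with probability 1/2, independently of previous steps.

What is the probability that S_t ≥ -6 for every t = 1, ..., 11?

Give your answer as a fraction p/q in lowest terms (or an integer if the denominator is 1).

Let f(t,s) = #length-t paths at position s with S_1..S_t all ≥ -6.
f(t,s) = f(t-1,s-1) + f(t-1,s+1) for s ≥ -6; f(t,s) = 0 for s < -6.
t=0: f(0,0)=1
t=1: f(1,-1)=1 f(1,1)=1
t=2: f(2,-2)=1 f(2,0)=2 f(2,2)=1
t=3: f(3,-3)=1 f(3,-1)=3 f(3,1)=3 f(3,3)=1
t=4: f(4,-4)=1 f(4,-2)=4 f(4,0)=6 f(4,2)=4 f(4,4)=1
t=5: f(5,-5)=1 f(5,-3)=5 f(5,-1)=10 f(5,1)=10 f(5,3)=5 f(5,5)=1
t=6: f(6,-6)=1 f(6,-4)=6 f(6,-2)=15 f(6,0)=20 f(6,2)=15 f(6,4)=6 f(6,6)=1
t=7: f(7,-5)=7 f(7,-3)=21 f(7,-1)=35 f(7,1)=35 f(7,3)=21 f(7,5)=7 f(7,7)=1
t=8: f(8,-6)=7 f(8,-4)=28 f(8,-2)=56 f(8,0)=70 f(8,2)=56 f(8,4)=28 f(8,6)=8 f(8,8)=1
t=9: f(9,-5)=35 f(9,-3)=84 f(9,-1)=126 f(9,1)=126 f(9,3)=84 f(9,5)=36 f(9,7)=9 f(9,9)=1
t=10: f(10,-6)=35 f(10,-4)=119 f(10,-2)=210 f(10,0)=252 f(10,2)=210 f(10,4)=120 f(10,6)=45 f(10,8)=10 f(10,10)=1
t=11: f(11,-5)=154 f(11,-3)=329 f(11,-1)=462 f(11,1)=462 f(11,3)=330 f(11,5)=165 f(11,7)=55 f(11,9)=11 f(11,11)=1
Σ_s f(11,s) = 1969
P = 1969/2048 = 1969/2048

Answer: 1969/2048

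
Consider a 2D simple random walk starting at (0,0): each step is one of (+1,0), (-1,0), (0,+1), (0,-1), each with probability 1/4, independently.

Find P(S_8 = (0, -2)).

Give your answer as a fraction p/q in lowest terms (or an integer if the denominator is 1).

Let h be the number of horizontal steps (so 8-h are vertical). To end at (0,-2) need (h+0)/2 right-steps and ((8-h)-2)/2 up-steps.
Sum over h with 0 ≤ h ≤ 6, h ≡ 0 (mod 2), 8-h ≡ 0 (mod 2):
h=0: C(8,0)·C(0,0)·C(8,3) = 1·1·56 = 56
h=2: C(8,2)·C(2,1)·C(6,2) = 28·2·15 = 840
h=4: C(8,4)·C(4,2)·C(4,1) = 70·6·4 = 1680
h=6: C(8,6)·C(6,3)·C(2,0) = 28·20·1 = 560
Total favorable: 3136
Total paths: 4^8 = 65536
P = 3136/65536 = 49/1024

Answer: 49/1024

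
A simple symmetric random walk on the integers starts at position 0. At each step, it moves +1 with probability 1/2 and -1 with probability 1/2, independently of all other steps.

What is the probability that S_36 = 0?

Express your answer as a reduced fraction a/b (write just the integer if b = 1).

Answer: 2268783825/17179869184

Derivation:
To return to 0 after 36 steps: need exactly 18 steps of +1 and 18 of -1.
Favorable paths: C(36,18) = 9075135300
Total paths: 2^36 = 68719476736
P = 9075135300/68719476736 = 2268783825/17179869184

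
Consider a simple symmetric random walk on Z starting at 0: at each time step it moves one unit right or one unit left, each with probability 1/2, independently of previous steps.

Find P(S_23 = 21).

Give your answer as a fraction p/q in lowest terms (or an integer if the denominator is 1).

Answer: 23/8388608

Derivation:
To reach position 21 after 23 steps: need 22 steps of +1 and 1 of -1.
Favorable paths: C(23,22) = 23
Total paths: 2^23 = 8388608
P = 23/8388608 = 23/8388608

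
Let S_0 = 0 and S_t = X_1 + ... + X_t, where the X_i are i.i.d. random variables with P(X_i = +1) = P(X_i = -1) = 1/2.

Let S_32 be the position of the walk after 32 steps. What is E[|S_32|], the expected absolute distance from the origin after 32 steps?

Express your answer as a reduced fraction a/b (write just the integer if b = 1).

S_32 takes values m ≡ 0 (mod 2) with |m| ≤ 32; P(S_32=m) = C(32,(32+m)/2)/2^32.
Total paths: 2^32 = 4294967296
Distribution: P(S=-32)=1/4294967296, P(S=-30)=32/4294967296, P(S=-28)=496/4294967296, P(S=-26)=4960/4294967296, P(S=-24)=35960/4294967296, P(S=-22)=201376/4294967296, P(S=-20)=906192/4294967296, P(S=-18)=3365856/4294967296, P(S=-16)=10518300/4294967296, P(S=-14)=28048800/4294967296, P(S=-12)=64512240/4294967296, P(S=-10)=129024480/4294967296, P(S=-8)=225792840/4294967296, P(S=-6)=347373600/4294967296, P(S=-4)=471435600/4294967296, P(S=-2)=565722720/4294967296, P(S=0)=601080390/4294967296, P(S=2)=565722720/4294967296, P(S=4)=471435600/4294967296, P(S=6)=347373600/4294967296, P(S=8)=225792840/4294967296, P(S=10)=129024480/4294967296, P(S=12)=64512240/4294967296, P(S=14)=28048800/4294967296, P(S=16)=10518300/4294967296, P(S=18)=3365856/4294967296, P(S=20)=906192/4294967296, P(S=22)=201376/4294967296, P(S=24)=35960/4294967296, P(S=26)=4960/4294967296, P(S=28)=496/4294967296, P(S=30)=32/4294967296, P(S=32)=1/4294967296
E[|S_32|] = Σ_m |m|·P(S_32=m) = 19234572480/4294967296 = 300540195/67108864

Answer: 300540195/67108864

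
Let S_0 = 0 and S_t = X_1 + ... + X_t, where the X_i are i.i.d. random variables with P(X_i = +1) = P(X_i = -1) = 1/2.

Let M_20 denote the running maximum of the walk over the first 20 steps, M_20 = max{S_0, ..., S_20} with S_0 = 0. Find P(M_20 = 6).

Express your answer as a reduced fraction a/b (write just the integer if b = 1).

Let M_20 = max(S_0,...,S_20). Use the reflection principle: for j ≥ 1, #{paths with M_20 ≥ j} = #{S_20 ≥ j} + #{S_20 ≥ j+1}.
By reflection, #{M_20 ≥ 6} = #{S_20 ≥ 6} + #{S_20 ≥ 7} = 137980 + 60460 = 198440.
#{M_20 ≥ 7} = #{S_20 ≥ 7} + #{S_20 ≥ 8} = 60460 + 60460 = 120920.
#{M_20 = 6} = 198440 - 120920 = 77520.
P(M_20 = 6) = 77520/1048576 = 4845/65536

Answer: 4845/65536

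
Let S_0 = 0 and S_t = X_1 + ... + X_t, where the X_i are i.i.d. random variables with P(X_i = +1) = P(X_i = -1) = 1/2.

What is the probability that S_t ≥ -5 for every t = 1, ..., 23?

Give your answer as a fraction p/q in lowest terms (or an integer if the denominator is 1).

Answer: 1656667/2097152

Derivation:
Let f(t,s) = #length-t paths at position s with S_1..S_t all ≥ -5.
f(t,s) = f(t-1,s-1) + f(t-1,s+1) for s ≥ -5; f(t,s) = 0 for s < -5.
t=0: f(0,0)=1
t=1: f(1,-1)=1 f(1,1)=1
t=2: f(2,-2)=1 f(2,0)=2 f(2,2)=1
t=3: f(3,-3)=1 f(3,-1)=3 f(3,1)=3 f(3,3)=1
t=4: f(4,-4)=1 f(4,-2)=4 f(4,0)=6 f(4,2)=4 f(4,4)=1
t=5: f(5,-5)=1 f(5,-3)=5 f(5,-1)=10 f(5,1)=10 f(5,3)=5 f(5,5)=1
t=6: f(6,-4)=6 f(6,-2)=15 f(6,0)=20 f(6,2)=15 f(6,4)=6 f(6,6)=1
t=7: f(7,-5)=6 f(7,-3)=21 f(7,-1)=35 f(7,1)=35 f(7,3)=21 f(7,5)=7 f(7,7)=1
t=8: f(8,-4)=27 f(8,-2)=56 f(8,0)=70 f(8,2)=56 f(8,4)=28 f(8,6)=8 f(8,8)=1
t=9: f(9,-5)=27 f(9,-3)=83 f(9,-1)=126 f(9,1)=126 f(9,3)=84 f(9,5)=36 f(9,7)=9 f(9,9)=1
t=10: f(10,-4)=110 f(10,-2)=209 f(10,0)=252 f(10,2)=210 f(10,4)=120 f(10,6)=45 f(10,8)=10 f(10,10)=1
t=11: f(11,-5)=110 f(11,-3)=319 f(11,-1)=461 f(11,1)=462 f(11,3)=330 f(11,5)=165 f(11,7)=55 f(11,9)=11 f(11,11)=1
t=12: f(12,-4)=429 f(12,-2)=780 f(12,0)=923 f(12,2)=792 f(12,4)=495 f(12,6)=220 f(12,8)=66 f(12,10)=12 f(12,12)=1
t=13: f(13,-5)=429 f(13,-3)=1209 f(13,-1)=1703 f(13,1)=1715 f(13,3)=1287 f(13,5)=715 f(13,7)=286 f(13,9)=78 f(13,11)=13 f(13,13)=1
t=14: f(14,-4)=1638 f(14,-2)=2912 f(14,0)=3418 f(14,2)=3002 f(14,4)=2002 f(14,6)=1001 f(14,8)=364 f(14,10)=91 f(14,12)=14 f(14,14)=1
t=15: f(15,-5)=1638 f(15,-3)=4550 f(15,-1)=6330 f(15,1)=6420 f(15,3)=5004 f(15,5)=3003 f(15,7)=1365 f(15,9)=455 f(15,11)=105 f(15,13)=15 f(15,15)=1
t=16: f(16,-4)=6188 f(16,-2)=10880 f(16,0)=12750 f(16,2)=11424 f(16,4)=8007 f(16,6)=4368 f(16,8)=1820 f(16,10)=560 f(16,12)=120 f(16,14)=16 f(16,16)=1
t=17: f(17,-5)=6188 f(17,-3)=17068 f(17,-1)=23630 f(17,1)=24174 f(17,3)=19431 f(17,5)=12375 f(17,7)=6188 f(17,9)=2380 f(17,11)=680 f(17,13)=136 f(17,15)=17 f(17,17)=1
t=18: f(18,-4)=23256 f(18,-2)=40698 f(18,0)=47804 f(18,2)=43605 f(18,4)=31806 f(18,6)=18563 f(18,8)=8568 f(18,10)=3060 f(18,12)=816 f(18,14)=153 f(18,16)=18 f(18,18)=1
t=19: f(19,-5)=23256 f(19,-3)=63954 f(19,-1)=88502 f(19,1)=91409 f(19,3)=75411 f(19,5)=50369 f(19,7)=27131 f(19,9)=11628 f(19,11)=3876 f(19,13)=969 f(19,15)=171 f(19,17)=19 f(19,19)=1
t=20: f(20,-4)=87210 f(20,-2)=152456 f(20,0)=179911 f(20,2)=166820 f(20,4)=125780 f(20,6)=77500 f(20,8)=38759 f(20,10)=15504 f(20,12)=4845 f(20,14)=1140 f(20,16)=190 f(20,18)=20 f(20,20)=1
t=21: f(21,-5)=87210 f(21,-3)=239666 f(21,-1)=332367 f(21,1)=346731 f(21,3)=292600 f(21,5)=203280 f(21,7)=116259 f(21,9)=54263 f(21,11)=20349 f(21,13)=5985 f(21,15)=1330 f(21,17)=210 f(21,19)=21 f(21,21)=1
t=22: f(22,-4)=326876 f(22,-2)=572033 f(22,0)=679098 f(22,2)=639331 f(22,4)=495880 f(22,6)=319539 f(22,8)=170522 f(22,10)=74612 f(22,12)=26334 f(22,14)=7315 f(22,16)=1540 f(22,18)=231 f(22,20)=22 f(22,22)=1
t=23: f(23,-5)=326876 f(23,-3)=898909 f(23,-1)=1251131 f(23,1)=1318429 f(23,3)=1135211 f(23,5)=815419 f(23,7)=490061 f(23,9)=245134 f(23,11)=100946 f(23,13)=33649 f(23,15)=8855 f(23,17)=1771 f(23,19)=253 f(23,21)=23 f(23,23)=1
Σ_s f(23,s) = 6626668
P = 6626668/8388608 = 1656667/2097152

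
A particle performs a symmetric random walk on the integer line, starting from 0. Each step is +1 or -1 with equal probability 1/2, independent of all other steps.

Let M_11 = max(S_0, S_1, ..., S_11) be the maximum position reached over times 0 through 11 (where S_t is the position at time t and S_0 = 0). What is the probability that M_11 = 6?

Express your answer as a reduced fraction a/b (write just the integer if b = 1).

Answer: 55/2048

Derivation:
Let M_11 = max(S_0,...,S_11). Use the reflection principle: for j ≥ 1, #{paths with M_11 ≥ j} = #{S_11 ≥ j} + #{S_11 ≥ j+1}.
By reflection, #{M_11 ≥ 6} = #{S_11 ≥ 6} + #{S_11 ≥ 7} = 67 + 67 = 134.
#{M_11 ≥ 7} = #{S_11 ≥ 7} + #{S_11 ≥ 8} = 67 + 12 = 79.
#{M_11 = 6} = 134 - 79 = 55.
P(M_11 = 6) = 55/2048 = 55/2048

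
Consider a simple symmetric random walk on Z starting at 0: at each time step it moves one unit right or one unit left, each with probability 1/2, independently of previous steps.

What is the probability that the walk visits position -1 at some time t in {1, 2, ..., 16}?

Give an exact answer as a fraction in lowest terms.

Count via complement. Let g(t,s) = #length-t paths at position s with S_1..S_t all ≠ -1.
g(t,s) = g(t-1,s-1) + g(t-1,s+1) for s ≠ -1; g(t,-1) = 0.
t=0: g(0,0)=1
t=1: g(1,1)=1
t=2: g(2,0)=1 g(2,2)=1
t=3: g(3,1)=2 g(3,3)=1
t=4: g(4,0)=2 g(4,2)=3 g(4,4)=1
t=5: g(5,1)=5 g(5,3)=4 g(5,5)=1
t=6: g(6,0)=5 g(6,2)=9 g(6,4)=5 g(6,6)=1
t=7: g(7,1)=14 g(7,3)=14 g(7,5)=6 g(7,7)=1
t=8: g(8,0)=14 g(8,2)=28 g(8,4)=20 g(8,6)=7 g(8,8)=1
t=9: g(9,1)=42 g(9,3)=48 g(9,5)=27 g(9,7)=8 g(9,9)=1
t=10: g(10,0)=42 g(10,2)=90 g(10,4)=75 g(10,6)=35 g(10,8)=9 g(10,10)=1
t=11: g(11,1)=132 g(11,3)=165 g(11,5)=110 g(11,7)=44 g(11,9)=10 g(11,11)=1
t=12: g(12,0)=132 g(12,2)=297 g(12,4)=275 g(12,6)=154 g(12,8)=54 g(12,10)=11 g(12,12)=1
t=13: g(13,1)=429 g(13,3)=572 g(13,5)=429 g(13,7)=208 g(13,9)=65 g(13,11)=12 g(13,13)=1
t=14: g(14,0)=429 g(14,2)=1001 g(14,4)=1001 g(14,6)=637 g(14,8)=273 g(14,10)=77 g(14,12)=13 g(14,14)=1
t=15: g(15,1)=1430 g(15,3)=2002 g(15,5)=1638 g(15,7)=910 g(15,9)=350 g(15,11)=90 g(15,13)=14 g(15,15)=1
t=16: g(16,0)=1430 g(16,2)=3432 g(16,4)=3640 g(16,6)=2548 g(16,8)=1260 g(16,10)=440 g(16,12)=104 g(16,14)=15 g(16,16)=1
Paths never hitting -1: Σ_s g(16,s) = 12870
Paths hitting -1: 2^16 - 12870 = 52666
P = 52666/65536 = 26333/32768

Answer: 26333/32768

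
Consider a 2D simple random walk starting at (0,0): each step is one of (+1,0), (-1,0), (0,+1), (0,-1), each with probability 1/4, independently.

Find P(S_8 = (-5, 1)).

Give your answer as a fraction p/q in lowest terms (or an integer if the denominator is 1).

Let h be the number of horizontal steps (so 8-h are vertical). To end at (-5,1) need (h-5)/2 right-steps and ((8-h)+1)/2 up-steps.
Sum over h with 5 ≤ h ≤ 7, h ≡ 1 (mod 2), 8-h ≡ 1 (mod 2):
h=5: C(8,5)·C(5,0)·C(3,2) = 56·1·3 = 168
h=7: C(8,7)·C(7,1)·C(1,1) = 8·7·1 = 56
Total favorable: 224
Total paths: 4^8 = 65536
P = 224/65536 = 7/2048

Answer: 7/2048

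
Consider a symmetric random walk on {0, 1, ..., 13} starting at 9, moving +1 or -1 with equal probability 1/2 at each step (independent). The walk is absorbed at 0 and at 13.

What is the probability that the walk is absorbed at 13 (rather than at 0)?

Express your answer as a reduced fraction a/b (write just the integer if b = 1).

Answer: 9/13

Derivation:
Symmetric walk (p = 1/2): the harmonic-function argument gives P(hit 13 before 0 | start at 9) = a/N.
P = 9/13 = 9/13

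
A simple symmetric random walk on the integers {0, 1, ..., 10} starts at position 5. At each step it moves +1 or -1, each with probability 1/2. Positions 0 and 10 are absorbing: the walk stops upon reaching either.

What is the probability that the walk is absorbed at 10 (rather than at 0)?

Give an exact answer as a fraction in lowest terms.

Symmetric walk (p = 1/2): the harmonic-function argument gives P(hit 10 before 0 | start at 5) = a/N.
P = 5/10 = 1/2

Answer: 1/2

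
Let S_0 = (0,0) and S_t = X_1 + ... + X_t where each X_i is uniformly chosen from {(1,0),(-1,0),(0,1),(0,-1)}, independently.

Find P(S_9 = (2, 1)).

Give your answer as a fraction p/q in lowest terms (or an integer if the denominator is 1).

Let h be the number of horizontal steps (so 9-h are vertical). To end at (2,1) need (h+2)/2 right-steps and ((9-h)+1)/2 up-steps.
Sum over h with 2 ≤ h ≤ 8, h ≡ 0 (mod 2), 9-h ≡ 1 (mod 2):
h=2: C(9,2)·C(2,2)·C(7,4) = 36·1·35 = 1260
h=4: C(9,4)·C(4,3)·C(5,3) = 126·4·10 = 5040
h=6: C(9,6)·C(6,4)·C(3,2) = 84·15·3 = 3780
h=8: C(9,8)·C(8,5)·C(1,1) = 9·56·1 = 504
Total favorable: 10584
Total paths: 4^9 = 262144
P = 10584/262144 = 1323/32768

Answer: 1323/32768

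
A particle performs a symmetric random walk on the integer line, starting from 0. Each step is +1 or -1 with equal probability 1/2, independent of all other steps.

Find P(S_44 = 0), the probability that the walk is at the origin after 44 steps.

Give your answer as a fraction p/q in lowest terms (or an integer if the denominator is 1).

To return to 0 after 44 steps: need exactly 22 steps of +1 and 22 of -1.
Favorable paths: C(44,22) = 2104098963720
Total paths: 2^44 = 17592186044416
P = 2104098963720/17592186044416 = 263012370465/2199023255552

Answer: 263012370465/2199023255552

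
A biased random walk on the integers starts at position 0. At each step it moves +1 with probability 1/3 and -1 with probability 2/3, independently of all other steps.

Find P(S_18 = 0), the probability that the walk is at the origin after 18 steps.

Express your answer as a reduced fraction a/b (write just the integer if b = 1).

To be at 0 after 18 steps: need exactly 9 steps of +1 and 9 of -1.
Number of such sequences: C(18,9) = 48620
Each has probability (1/3)^9 · (2/3)^9 = 512/387420489
P = 48620 · 512/387420489 = 24893440/387420489

Answer: 24893440/387420489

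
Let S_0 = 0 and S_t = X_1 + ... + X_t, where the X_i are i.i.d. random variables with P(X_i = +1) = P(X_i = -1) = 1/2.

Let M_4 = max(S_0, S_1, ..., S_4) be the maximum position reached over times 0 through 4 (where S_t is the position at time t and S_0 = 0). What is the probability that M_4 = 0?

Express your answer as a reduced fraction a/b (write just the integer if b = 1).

Answer: 3/8

Derivation:
Let M_4 = max(S_0,...,S_4). Use the reflection principle: for j ≥ 1, #{paths with M_4 ≥ j} = #{S_4 ≥ j} + #{S_4 ≥ j+1}.
P(M_4 ≥ 0) = 1 since S_0 = 0, so #{M_4 ≥ 0} = 16.
#{M_4 ≥ 1} = #{S_4 ≥ 1} + #{S_4 ≥ 2} = 5 + 5 = 10.
#{M_4 = 0} = 16 - 10 = 6.
P(M_4 = 0) = 6/16 = 3/8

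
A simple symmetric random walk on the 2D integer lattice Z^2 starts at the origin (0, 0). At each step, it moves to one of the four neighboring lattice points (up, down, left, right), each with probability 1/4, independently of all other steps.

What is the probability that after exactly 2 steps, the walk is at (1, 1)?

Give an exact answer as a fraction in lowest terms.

Answer: 1/8

Derivation:
Let h be the number of horizontal steps (so 2-h are vertical). To end at (1,1) need (h+1)/2 right-steps and ((2-h)+1)/2 up-steps.
Sum over h with 1 ≤ h ≤ 1, h ≡ 1 (mod 2), 2-h ≡ 1 (mod 2):
h=1: C(2,1)·C(1,1)·C(1,1) = 2·1·1 = 2
Total favorable: 2
Total paths: 4^2 = 16
P = 2/16 = 1/8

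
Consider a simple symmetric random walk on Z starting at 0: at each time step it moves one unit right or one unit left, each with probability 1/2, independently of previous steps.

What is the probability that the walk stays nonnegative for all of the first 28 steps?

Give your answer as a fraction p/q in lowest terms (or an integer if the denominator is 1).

Let f(t,s) = #length-t paths at position s with S_1..S_t all ≥ 0.
f(t,s) = f(t-1,s-1) + f(t-1,s+1) for s ≥ 0; f(t,s) = 0 for s < 0.
t=0: f(0,0)=1
t=1: f(1,1)=1
t=2: f(2,0)=1 f(2,2)=1
t=3: f(3,1)=2 f(3,3)=1
t=4: f(4,0)=2 f(4,2)=3 f(4,4)=1
t=5: f(5,1)=5 f(5,3)=4 f(5,5)=1
t=6: f(6,0)=5 f(6,2)=9 f(6,4)=5 f(6,6)=1
t=7: f(7,1)=14 f(7,3)=14 f(7,5)=6 f(7,7)=1
t=8: f(8,0)=14 f(8,2)=28 f(8,4)=20 f(8,6)=7 f(8,8)=1
t=9: f(9,1)=42 f(9,3)=48 f(9,5)=27 f(9,7)=8 f(9,9)=1
t=10: f(10,0)=42 f(10,2)=90 f(10,4)=75 f(10,6)=35 f(10,8)=9 f(10,10)=1
t=11: f(11,1)=132 f(11,3)=165 f(11,5)=110 f(11,7)=44 f(11,9)=10 f(11,11)=1
t=12: f(12,0)=132 f(12,2)=297 f(12,4)=275 f(12,6)=154 f(12,8)=54 f(12,10)=11 f(12,12)=1
t=13: f(13,1)=429 f(13,3)=572 f(13,5)=429 f(13,7)=208 f(13,9)=65 f(13,11)=12 f(13,13)=1
t=14: f(14,0)=429 f(14,2)=1001 f(14,4)=1001 f(14,6)=637 f(14,8)=273 f(14,10)=77 f(14,12)=13 f(14,14)=1
t=15: f(15,1)=1430 f(15,3)=2002 f(15,5)=1638 f(15,7)=910 f(15,9)=350 f(15,11)=90 f(15,13)=14 f(15,15)=1
t=16: f(16,0)=1430 f(16,2)=3432 f(16,4)=3640 f(16,6)=2548 f(16,8)=1260 f(16,10)=440 f(16,12)=104 f(16,14)=15 f(16,16)=1
t=17: f(17,1)=4862 f(17,3)=7072 f(17,5)=6188 f(17,7)=3808 f(17,9)=1700 f(17,11)=544 f(17,13)=119 f(17,15)=16 f(17,17)=1
t=18: f(18,0)=4862 f(18,2)=11934 f(18,4)=13260 f(18,6)=9996 f(18,8)=5508 f(18,10)=2244 f(18,12)=663 f(18,14)=135 f(18,16)=17 f(18,18)=1
t=19: f(19,1)=16796 f(19,3)=25194 f(19,5)=23256 f(19,7)=15504 f(19,9)=7752 f(19,11)=2907 f(19,13)=798 f(19,15)=152 f(19,17)=18 f(19,19)=1
t=20: f(20,0)=16796 f(20,2)=41990 f(20,4)=48450 f(20,6)=38760 f(20,8)=23256 f(20,10)=10659 f(20,12)=3705 f(20,14)=950 f(20,16)=170 f(20,18)=19 f(20,20)=1
t=21: f(21,1)=58786 f(21,3)=90440 f(21,5)=87210 f(21,7)=62016 f(21,9)=33915 f(21,11)=14364 f(21,13)=4655 f(21,15)=1120 f(21,17)=189 f(21,19)=20 f(21,21)=1
t=22: f(22,0)=58786 f(22,2)=149226 f(22,4)=177650 f(22,6)=149226 f(22,8)=95931 f(22,10)=48279 f(22,12)=19019 f(22,14)=5775 f(22,16)=1309 f(22,18)=209 f(22,20)=21 f(22,22)=1
t=23: f(23,1)=208012 f(23,3)=326876 f(23,5)=326876 f(23,7)=245157 f(23,9)=144210 f(23,11)=67298 f(23,13)=24794 f(23,15)=7084 f(23,17)=1518 f(23,19)=230 f(23,21)=22 f(23,23)=1
t=24: f(24,0)=208012 f(24,2)=534888 f(24,4)=653752 f(24,6)=572033 f(24,8)=389367 f(24,10)=211508 f(24,12)=92092 f(24,14)=31878 f(24,16)=8602 f(24,18)=1748 f(24,20)=252 f(24,22)=23 f(24,24)=1
t=25: f(25,1)=742900 f(25,3)=1188640 f(25,5)=1225785 f(25,7)=961400 f(25,9)=600875 f(25,11)=303600 f(25,13)=123970 f(25,15)=40480 f(25,17)=10350 f(25,19)=2000 f(25,21)=275 f(25,23)=24 f(25,25)=1
t=26: f(26,0)=742900 f(26,2)=1931540 f(26,4)=2414425 f(26,6)=2187185 f(26,8)=1562275 f(26,10)=904475 f(26,12)=427570 f(26,14)=164450 f(26,16)=50830 f(26,18)=12350 f(26,20)=2275 f(26,22)=299 f(26,24)=25 f(26,26)=1
t=27: f(27,1)=2674440 f(27,3)=4345965 f(27,5)=4601610 f(27,7)=3749460 f(27,9)=2466750 f(27,11)=1332045 f(27,13)=592020 f(27,15)=215280 f(27,17)=63180 f(27,19)=14625 f(27,21)=2574 f(27,23)=324 f(27,25)=26 f(27,27)=1
t=28: f(28,0)=2674440 f(28,2)=7020405 f(28,4)=8947575 f(28,6)=8351070 f(28,8)=6216210 f(28,10)=3798795 f(28,12)=1924065 f(28,14)=807300 f(28,16)=278460 f(28,18)=77805 f(28,20)=17199 f(28,22)=2898 f(28,24)=350 f(28,26)=27 f(28,28)=1
Σ_s f(28,s) = 40116600
P = 40116600/268435456 = 5014575/33554432

Answer: 5014575/33554432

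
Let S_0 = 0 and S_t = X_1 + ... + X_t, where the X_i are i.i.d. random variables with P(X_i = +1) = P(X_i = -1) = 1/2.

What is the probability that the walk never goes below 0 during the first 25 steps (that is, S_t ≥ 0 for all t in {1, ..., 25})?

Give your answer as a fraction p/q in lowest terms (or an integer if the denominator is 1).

Answer: 1300075/8388608

Derivation:
Let f(t,s) = #length-t paths at position s with S_1..S_t all ≥ 0.
f(t,s) = f(t-1,s-1) + f(t-1,s+1) for s ≥ 0; f(t,s) = 0 for s < 0.
t=0: f(0,0)=1
t=1: f(1,1)=1
t=2: f(2,0)=1 f(2,2)=1
t=3: f(3,1)=2 f(3,3)=1
t=4: f(4,0)=2 f(4,2)=3 f(4,4)=1
t=5: f(5,1)=5 f(5,3)=4 f(5,5)=1
t=6: f(6,0)=5 f(6,2)=9 f(6,4)=5 f(6,6)=1
t=7: f(7,1)=14 f(7,3)=14 f(7,5)=6 f(7,7)=1
t=8: f(8,0)=14 f(8,2)=28 f(8,4)=20 f(8,6)=7 f(8,8)=1
t=9: f(9,1)=42 f(9,3)=48 f(9,5)=27 f(9,7)=8 f(9,9)=1
t=10: f(10,0)=42 f(10,2)=90 f(10,4)=75 f(10,6)=35 f(10,8)=9 f(10,10)=1
t=11: f(11,1)=132 f(11,3)=165 f(11,5)=110 f(11,7)=44 f(11,9)=10 f(11,11)=1
t=12: f(12,0)=132 f(12,2)=297 f(12,4)=275 f(12,6)=154 f(12,8)=54 f(12,10)=11 f(12,12)=1
t=13: f(13,1)=429 f(13,3)=572 f(13,5)=429 f(13,7)=208 f(13,9)=65 f(13,11)=12 f(13,13)=1
t=14: f(14,0)=429 f(14,2)=1001 f(14,4)=1001 f(14,6)=637 f(14,8)=273 f(14,10)=77 f(14,12)=13 f(14,14)=1
t=15: f(15,1)=1430 f(15,3)=2002 f(15,5)=1638 f(15,7)=910 f(15,9)=350 f(15,11)=90 f(15,13)=14 f(15,15)=1
t=16: f(16,0)=1430 f(16,2)=3432 f(16,4)=3640 f(16,6)=2548 f(16,8)=1260 f(16,10)=440 f(16,12)=104 f(16,14)=15 f(16,16)=1
t=17: f(17,1)=4862 f(17,3)=7072 f(17,5)=6188 f(17,7)=3808 f(17,9)=1700 f(17,11)=544 f(17,13)=119 f(17,15)=16 f(17,17)=1
t=18: f(18,0)=4862 f(18,2)=11934 f(18,4)=13260 f(18,6)=9996 f(18,8)=5508 f(18,10)=2244 f(18,12)=663 f(18,14)=135 f(18,16)=17 f(18,18)=1
t=19: f(19,1)=16796 f(19,3)=25194 f(19,5)=23256 f(19,7)=15504 f(19,9)=7752 f(19,11)=2907 f(19,13)=798 f(19,15)=152 f(19,17)=18 f(19,19)=1
t=20: f(20,0)=16796 f(20,2)=41990 f(20,4)=48450 f(20,6)=38760 f(20,8)=23256 f(20,10)=10659 f(20,12)=3705 f(20,14)=950 f(20,16)=170 f(20,18)=19 f(20,20)=1
t=21: f(21,1)=58786 f(21,3)=90440 f(21,5)=87210 f(21,7)=62016 f(21,9)=33915 f(21,11)=14364 f(21,13)=4655 f(21,15)=1120 f(21,17)=189 f(21,19)=20 f(21,21)=1
t=22: f(22,0)=58786 f(22,2)=149226 f(22,4)=177650 f(22,6)=149226 f(22,8)=95931 f(22,10)=48279 f(22,12)=19019 f(22,14)=5775 f(22,16)=1309 f(22,18)=209 f(22,20)=21 f(22,22)=1
t=23: f(23,1)=208012 f(23,3)=326876 f(23,5)=326876 f(23,7)=245157 f(23,9)=144210 f(23,11)=67298 f(23,13)=24794 f(23,15)=7084 f(23,17)=1518 f(23,19)=230 f(23,21)=22 f(23,23)=1
t=24: f(24,0)=208012 f(24,2)=534888 f(24,4)=653752 f(24,6)=572033 f(24,8)=389367 f(24,10)=211508 f(24,12)=92092 f(24,14)=31878 f(24,16)=8602 f(24,18)=1748 f(24,20)=252 f(24,22)=23 f(24,24)=1
t=25: f(25,1)=742900 f(25,3)=1188640 f(25,5)=1225785 f(25,7)=961400 f(25,9)=600875 f(25,11)=303600 f(25,13)=123970 f(25,15)=40480 f(25,17)=10350 f(25,19)=2000 f(25,21)=275 f(25,23)=24 f(25,25)=1
Σ_s f(25,s) = 5200300
P = 5200300/33554432 = 1300075/8388608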